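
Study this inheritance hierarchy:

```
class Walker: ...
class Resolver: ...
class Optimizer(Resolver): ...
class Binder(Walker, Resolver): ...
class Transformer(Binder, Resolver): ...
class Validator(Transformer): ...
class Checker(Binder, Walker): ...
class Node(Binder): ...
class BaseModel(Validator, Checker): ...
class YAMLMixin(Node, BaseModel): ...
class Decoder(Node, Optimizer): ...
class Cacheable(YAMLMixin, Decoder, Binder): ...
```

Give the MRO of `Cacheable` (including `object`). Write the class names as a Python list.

L[Cacheable] = Cacheable + merge(L[YAMLMixin], L[Decoder], L[Binder], [YAMLMixin Decoder Binder])
  take YAMLMixin:  [YAMLMixin Node BaseModel Validator Transformer Checker Binder Walker Resolver object] + [Decoder Node Binder Walker Optimizer Resolver object] + [Binder Walker Resolver object] + [YAMLMixin Decoder Binder]
  take Decoder:  [Node BaseModel Validator Transformer Checker Binder Walker Resolver object] + [Decoder Node Binder Walker Optimizer Resolver object] + [Binder Walker Resolver object] + [Decoder Binder]
  take Node:  [Node BaseModel Validator Transformer Checker Binder Walker Resolver object] + [Node Binder Walker Optimizer Resolver object] + [Binder Walker Resolver object] + [Binder]
  take BaseModel:  [BaseModel Validator Transformer Checker Binder Walker Resolver object] + [Binder Walker Optimizer Resolver object] + [Binder Walker Resolver object] + [Binder]
  take Validator:  [Validator Transformer Checker Binder Walker Resolver object] + [Binder Walker Optimizer Resolver object] + [Binder Walker Resolver object] + [Binder]
  take Transformer:  [Transformer Checker Binder Walker Resolver object] + [Binder Walker Optimizer Resolver object] + [Binder Walker Resolver object] + [Binder]
  take Checker:  [Checker Binder Walker Resolver object] + [Binder Walker Optimizer Resolver object] + [Binder Walker Resolver object] + [Binder]
  take Binder:  [Binder Walker Resolver object] + [Binder Walker Optimizer Resolver object] + [Binder Walker Resolver object] + [Binder]
  take Walker:  [Walker Resolver object] + [Walker Optimizer Resolver object] + [Walker Resolver object]
  take Optimizer:  [Resolver object] + [Optimizer Resolver object] + [Resolver object]
  take Resolver:  [Resolver object] + [Resolver object] + [Resolver object]
  take object:  [object] + [object] + [object]

[Cacheable, YAMLMixin, Decoder, Node, BaseModel, Validator, Transformer, Checker, Binder, Walker, Optimizer, Resolver, object]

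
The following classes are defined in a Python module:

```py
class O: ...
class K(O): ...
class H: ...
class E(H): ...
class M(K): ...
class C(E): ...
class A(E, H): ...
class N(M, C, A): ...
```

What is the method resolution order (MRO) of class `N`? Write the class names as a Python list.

[N, M, K, O, C, A, E, H, object]

L[N] = N + merge(L[M], L[C], L[A], [M C A])
  take M:  [M K O object] + [C E H object] + [A E H object] + [M C A]
  take K:  [K O object] + [C E H object] + [A E H object] + [C A]
  take O:  [O object] + [C E H object] + [A E H object] + [C A]
  take C:  [object] + [C E H object] + [A E H object] + [C A]
  take A:  [object] + [E H object] + [A E H object] + [A]
  take E:  [object] + [E H object] + [E H object]
  take H:  [object] + [H object] + [H object]
  take object:  [object] + [object] + [object]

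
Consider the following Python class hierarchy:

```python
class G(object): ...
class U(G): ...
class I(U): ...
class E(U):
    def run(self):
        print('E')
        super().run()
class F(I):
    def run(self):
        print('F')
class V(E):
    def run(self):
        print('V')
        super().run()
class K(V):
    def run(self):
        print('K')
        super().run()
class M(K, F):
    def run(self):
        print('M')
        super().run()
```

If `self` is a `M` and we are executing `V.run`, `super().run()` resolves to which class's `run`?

L[M] = M + merge(L[K], L[F], [K F])
  take K:  [K V E U G object] + [F I U G object] + [K F]
  take V:  [V E U G object] + [F I U G object] + [F]
  take E:  [E U G object] + [F I U G object] + [F]
  take F:  [U G object] + [F I U G object] + [F]
  take I:  [U G object] + [I U G object]
  take U:  [U G object] + [U G object]
  take G:  [G object] + [G object]
  take object:  [object] + [object]
MRO: M K V E F I U G object
super() in V.run on a M instance goes to the class after V in M's MRO: E.

E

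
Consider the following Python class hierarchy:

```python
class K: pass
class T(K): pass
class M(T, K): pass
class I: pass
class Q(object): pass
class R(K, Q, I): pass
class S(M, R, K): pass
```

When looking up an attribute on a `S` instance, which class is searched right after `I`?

L[S] = S + merge(L[M], L[R], L[K], [M R K])
  take M:  [M T K object] + [R K Q I object] + [K object] + [M R K]
  take T:  [T K object] + [R K Q I object] + [K object] + [R K]
  take R:  [K object] + [R K Q I object] + [K object] + [R K]
  take K:  [K object] + [K Q I object] + [K object] + [K]
  take Q:  [object] + [Q I object] + [object]
  take I:  [object] + [I object] + [object]
  take object:  [object] + [object] + [object]
MRO: S M T R K Q I object
I is at position 6; next is object.

object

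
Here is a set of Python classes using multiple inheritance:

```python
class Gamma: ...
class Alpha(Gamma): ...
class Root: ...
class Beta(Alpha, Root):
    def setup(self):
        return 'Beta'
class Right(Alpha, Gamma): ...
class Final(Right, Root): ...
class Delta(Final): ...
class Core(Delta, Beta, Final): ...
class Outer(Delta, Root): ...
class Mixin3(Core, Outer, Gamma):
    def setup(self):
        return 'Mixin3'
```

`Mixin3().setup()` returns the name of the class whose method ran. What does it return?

Mixin3

L[Mixin3] = Mixin3 + merge(L[Core], L[Outer], L[Gamma], [Core Outer Gamma])
  take Core:  [Core Delta Beta Final Right Alpha Gamma Root object] + [Outer Delta Final Right Alpha Gamma Root object] + [Gamma object] + [Core Outer Gamma]
  take Outer:  [Delta Beta Final Right Alpha Gamma Root object] + [Outer Delta Final Right Alpha Gamma Root object] + [Gamma object] + [Outer Gamma]
  take Delta:  [Delta Beta Final Right Alpha Gamma Root object] + [Delta Final Right Alpha Gamma Root object] + [Gamma object] + [Gamma]
  take Beta:  [Beta Final Right Alpha Gamma Root object] + [Final Right Alpha Gamma Root object] + [Gamma object] + [Gamma]
  take Final:  [Final Right Alpha Gamma Root object] + [Final Right Alpha Gamma Root object] + [Gamma object] + [Gamma]
  take Right:  [Right Alpha Gamma Root object] + [Right Alpha Gamma Root object] + [Gamma object] + [Gamma]
  take Alpha:  [Alpha Gamma Root object] + [Alpha Gamma Root object] + [Gamma object] + [Gamma]
  take Gamma:  [Gamma Root object] + [Gamma Root object] + [Gamma object] + [Gamma]
  take Root:  [Root object] + [Root object] + [object]
  take object:  [object] + [object] + [object]
MRO: Mixin3 Core Outer Delta Beta Final Right Alpha Gamma Root object
setup is defined in: Beta, Mixin3. First along the MRO is Mixin3.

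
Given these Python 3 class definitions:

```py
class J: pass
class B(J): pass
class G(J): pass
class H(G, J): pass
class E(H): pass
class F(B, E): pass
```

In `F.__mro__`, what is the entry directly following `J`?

object

L[F] = F + merge(L[B], L[E], [B E])
  take B:  [B J object] + [E H G J object] + [B E]
  take E:  [J object] + [E H G J object] + [E]
  take H:  [J object] + [H G J object]
  take G:  [J object] + [G J object]
  take J:  [J object] + [J object]
  take object:  [object] + [object]
MRO: F B E H G J object
J is at position 5; next is object.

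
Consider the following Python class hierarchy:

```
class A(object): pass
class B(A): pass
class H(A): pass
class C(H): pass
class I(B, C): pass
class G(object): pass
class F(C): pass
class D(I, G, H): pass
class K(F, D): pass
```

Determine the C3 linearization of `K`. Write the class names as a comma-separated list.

K, F, D, I, B, C, G, H, A, object

L[K] = K + merge(L[F], L[D], [F D])
  take F:  [F C H A object] + [D I B C G H A object] + [F D]
  take D:  [C H A object] + [D I B C G H A object] + [D]
  take I:  [C H A object] + [I B C G H A object]
  take B:  [C H A object] + [B C G H A object]
  take C:  [C H A object] + [C G H A object]
  take G:  [H A object] + [G H A object]
  take H:  [H A object] + [H A object]
  take A:  [A object] + [A object]
  take object:  [object] + [object]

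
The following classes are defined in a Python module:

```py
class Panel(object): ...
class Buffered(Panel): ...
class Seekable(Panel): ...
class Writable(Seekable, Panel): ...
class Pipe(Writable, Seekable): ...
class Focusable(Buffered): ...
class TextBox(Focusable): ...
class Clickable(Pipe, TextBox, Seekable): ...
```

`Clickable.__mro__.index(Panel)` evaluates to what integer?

L[Clickable] = Clickable + merge(L[Pipe], L[TextBox], L[Seekable], [Pipe TextBox Seekable])
  take Pipe:  [Pipe Writable Seekable Panel object] + [TextBox Focusable Buffered Panel object] + [Seekable Panel object] + [Pipe TextBox Seekable]
  take Writable:  [Writable Seekable Panel object] + [TextBox Focusable Buffered Panel object] + [Seekable Panel object] + [TextBox Seekable]
  take TextBox:  [Seekable Panel object] + [TextBox Focusable Buffered Panel object] + [Seekable Panel object] + [TextBox Seekable]
  take Seekable:  [Seekable Panel object] + [Focusable Buffered Panel object] + [Seekable Panel object] + [Seekable]
  take Focusable:  [Panel object] + [Focusable Buffered Panel object] + [Panel object]
  take Buffered:  [Panel object] + [Buffered Panel object] + [Panel object]
  take Panel:  [Panel object] + [Panel object] + [Panel object]
  take object:  [object] + [object] + [object]
MRO: Clickable Pipe Writable TextBox Seekable Focusable Buffered Panel object
Panel sits at index 7.

7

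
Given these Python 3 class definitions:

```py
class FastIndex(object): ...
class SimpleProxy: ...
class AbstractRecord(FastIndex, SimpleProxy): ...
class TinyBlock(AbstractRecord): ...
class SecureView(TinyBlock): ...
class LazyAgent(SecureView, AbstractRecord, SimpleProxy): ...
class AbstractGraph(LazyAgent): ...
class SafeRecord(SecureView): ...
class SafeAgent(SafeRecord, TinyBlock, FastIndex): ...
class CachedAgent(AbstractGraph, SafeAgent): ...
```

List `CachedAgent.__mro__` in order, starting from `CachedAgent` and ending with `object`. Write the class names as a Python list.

[CachedAgent, AbstractGraph, LazyAgent, SafeAgent, SafeRecord, SecureView, TinyBlock, AbstractRecord, FastIndex, SimpleProxy, object]

L[CachedAgent] = CachedAgent + merge(L[AbstractGraph], L[SafeAgent], [AbstractGraph SafeAgent])
  take AbstractGraph:  [AbstractGraph LazyAgent SecureView TinyBlock AbstractRecord FastIndex SimpleProxy object] + [SafeAgent SafeRecord SecureView TinyBlock AbstractRecord FastIndex SimpleProxy object] + [AbstractGraph SafeAgent]
  take LazyAgent:  [LazyAgent SecureView TinyBlock AbstractRecord FastIndex SimpleProxy object] + [SafeAgent SafeRecord SecureView TinyBlock AbstractRecord FastIndex SimpleProxy object] + [SafeAgent]
  take SafeAgent:  [SecureView TinyBlock AbstractRecord FastIndex SimpleProxy object] + [SafeAgent SafeRecord SecureView TinyBlock AbstractRecord FastIndex SimpleProxy object] + [SafeAgent]
  take SafeRecord:  [SecureView TinyBlock AbstractRecord FastIndex SimpleProxy object] + [SafeRecord SecureView TinyBlock AbstractRecord FastIndex SimpleProxy object]
  take SecureView:  [SecureView TinyBlock AbstractRecord FastIndex SimpleProxy object] + [SecureView TinyBlock AbstractRecord FastIndex SimpleProxy object]
  take TinyBlock:  [TinyBlock AbstractRecord FastIndex SimpleProxy object] + [TinyBlock AbstractRecord FastIndex SimpleProxy object]
  take AbstractRecord:  [AbstractRecord FastIndex SimpleProxy object] + [AbstractRecord FastIndex SimpleProxy object]
  take FastIndex:  [FastIndex SimpleProxy object] + [FastIndex SimpleProxy object]
  take SimpleProxy:  [SimpleProxy object] + [SimpleProxy object]
  take object:  [object] + [object]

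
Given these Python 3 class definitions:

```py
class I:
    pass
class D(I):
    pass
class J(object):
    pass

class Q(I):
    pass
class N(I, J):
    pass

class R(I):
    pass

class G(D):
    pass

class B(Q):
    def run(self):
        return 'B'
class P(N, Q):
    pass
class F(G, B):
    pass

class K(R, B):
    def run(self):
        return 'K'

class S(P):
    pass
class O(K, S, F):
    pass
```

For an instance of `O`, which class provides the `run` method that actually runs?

K

L[O] = O + merge(L[K], L[S], L[F], [K S F])
  take K:  [K R B Q I object] + [S P N Q I J object] + [F G D B Q I object] + [K S F]
  take R:  [R B Q I object] + [S P N Q I J object] + [F G D B Q I object] + [S F]
  take S:  [B Q I object] + [S P N Q I J object] + [F G D B Q I object] + [S F]
  take P:  [B Q I object] + [P N Q I J object] + [F G D B Q I object] + [F]
  take N:  [B Q I object] + [N Q I J object] + [F G D B Q I object] + [F]
  take F:  [B Q I object] + [Q I J object] + [F G D B Q I object] + [F]
  take G:  [B Q I object] + [Q I J object] + [G D B Q I object]
  take D:  [B Q I object] + [Q I J object] + [D B Q I object]
  take B:  [B Q I object] + [Q I J object] + [B Q I object]
  take Q:  [Q I object] + [Q I J object] + [Q I object]
  take I:  [I object] + [I J object] + [I object]
  take J:  [object] + [J object] + [object]
  take object:  [object] + [object] + [object]
MRO: O K R S P N F G D B Q I J object
run is defined in: B, K. First along the MRO is K.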